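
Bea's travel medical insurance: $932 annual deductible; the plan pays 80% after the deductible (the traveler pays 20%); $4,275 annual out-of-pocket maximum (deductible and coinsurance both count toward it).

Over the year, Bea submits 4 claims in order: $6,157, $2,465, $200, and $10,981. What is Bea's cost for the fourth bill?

$1,765

#1 ($6,157): deductible takes $932, $5,225 remains; coinsurance $5,225 × 20% = $1,045. Cost to traveler: $1,977. OOP to date $1,977.
#2 ($2,465): deductible met; 20% of $2,465 = $493. Traveler owes $493 (running OOP $2,470).
#3 ($200): 20% coinsurance on $200 = $40. Traveler owes $40 (running OOP $2,510).
#4 ($10,981): 20% coinsurance on $10,981 = $2,196.20. Adding that to $2,510 gives $4,706.20, past the $4,275 cap; traveler pays only $4,275 − $2,510 = $1,765.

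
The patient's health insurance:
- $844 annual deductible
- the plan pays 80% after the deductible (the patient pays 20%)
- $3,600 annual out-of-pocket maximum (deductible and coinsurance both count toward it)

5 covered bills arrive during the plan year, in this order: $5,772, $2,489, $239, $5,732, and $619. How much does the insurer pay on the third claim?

$191.20

#1 ($5,772): $844 to deductible, leaving $4,928; coinsurance $4,928 × 20% = $985.60. Cost to patient: $1,829.60. OOP to date $1,829.60. Insurer: $5,772 − $1,829.60 = $3,942.40.
#2 ($2,489): 20% coinsurance on $2,489 = $497.80. Cost to patient: $497.80. OOP to date $2,327.40. Insurer: $2,489 − $497.80 = $1,991.20.
#3 ($239): 20% coinsurance on $239 = $47.80. Patient pays $47.80; OOP now $2,375.20. Plan pays $239 − $47.80 = $191.20.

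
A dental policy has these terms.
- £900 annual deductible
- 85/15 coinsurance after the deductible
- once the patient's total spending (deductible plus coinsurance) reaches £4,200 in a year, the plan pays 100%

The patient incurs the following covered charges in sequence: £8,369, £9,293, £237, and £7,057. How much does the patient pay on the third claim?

Claim 1 — £8,369: deductible takes £900, £7,469 remains; patient's 15% is £1,120.35. Cost to patient: £2,020.35. OOP to date £2,020.35.
Claim 2 — £9,293: deductible already satisfied, so patient's share is 15% × £9,293 = £1,393.95. Patient pays £1,393.95; OOP now £3,414.30.
Claim 3 — £237: deductible met; 15% of £237 = £35.55. Patient pays £35.55; OOP now £3,449.85.

£35.55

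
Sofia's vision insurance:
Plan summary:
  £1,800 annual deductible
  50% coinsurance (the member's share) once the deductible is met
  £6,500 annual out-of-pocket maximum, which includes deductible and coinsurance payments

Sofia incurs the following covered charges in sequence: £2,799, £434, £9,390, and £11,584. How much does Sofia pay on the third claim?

Bill 1, £2,799: £1,800 to deductible, leaving £999; 50% of £999 = £499.50. Cost to member: £2,299.50. OOP to date £2,299.50.
Bill 2, £434: 50% coinsurance on £434 = £217. Member pays £217; OOP now £2,516.50.
Bill 3, £9,390: deductible met; 50% of £9,390 = £4,695. That would push OOP to £7,211.50, over the £6,500 cap, so member pays £6,500 − £2,516.50 = £3,983.50.

£3,983.50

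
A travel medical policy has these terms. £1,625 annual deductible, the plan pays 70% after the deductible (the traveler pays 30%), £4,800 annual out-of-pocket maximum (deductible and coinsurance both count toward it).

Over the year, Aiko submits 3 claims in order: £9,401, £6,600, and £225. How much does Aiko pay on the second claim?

Claim 1 (£9,401): £1,625 to deductible, leaving £7,776; 30% of £7,776 = £2,332.80. Cost to traveler: £3,957.80. OOP to date £3,957.80.
Claim 2 (£6,600): deductible already satisfied, so traveler's share is 30% × £6,600 = £1,980. OOP would hit £5,937.80 > £4,800, so the cap limits the traveler to £4,800 − £3,957.80 = £842.20.

£842.20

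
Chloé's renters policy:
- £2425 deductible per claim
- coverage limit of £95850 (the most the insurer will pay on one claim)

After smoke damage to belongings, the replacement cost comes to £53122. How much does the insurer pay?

Subtract the deductible: £53122 − £2425 = £50697.
£50697 ≤ £95850, so the limit doesn't bind; insurer pays £50697.

£50697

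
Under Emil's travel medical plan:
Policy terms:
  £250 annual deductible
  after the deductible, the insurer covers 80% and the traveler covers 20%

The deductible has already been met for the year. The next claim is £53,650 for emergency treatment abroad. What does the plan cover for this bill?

£42,920

With the deductible met, the entire £53,650 is subject to coinsurance.
Coinsurance: £53,650 × 20% = £10,730.
The plan picks up £53,650 − £10,730 = £42,920.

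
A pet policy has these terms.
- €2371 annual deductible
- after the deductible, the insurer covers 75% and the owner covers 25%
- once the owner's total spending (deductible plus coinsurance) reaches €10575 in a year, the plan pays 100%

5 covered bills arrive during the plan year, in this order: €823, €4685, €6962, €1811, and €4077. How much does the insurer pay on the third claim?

€5221.50

Claim 1 (€823): entire amount goes to the deductible. Cost to owner: €823. OOP to date €823. Insurer: €823 − €823 = €0.
Claim 2 (€4685): €1548 to deductible, leaving €3137; owner's 25% is €784.25. Cost to owner: €2332.25. OOP to date €3155.25. Plan pays €4685 − €2332.25 = €2352.75.
Claim 3 (€6962): 25% coinsurance on €6962 = €1740.50. Cost to owner: €1740.50. OOP to date €4895.75. Plan pays €6962 − €1740.50 = €5221.50.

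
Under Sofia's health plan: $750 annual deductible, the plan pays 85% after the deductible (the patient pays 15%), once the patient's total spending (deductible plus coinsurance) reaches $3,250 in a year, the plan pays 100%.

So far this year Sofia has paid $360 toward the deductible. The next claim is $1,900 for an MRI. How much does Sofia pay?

$360 of the $750 deductible is already met, leaving $390.
The remaining $1,510 (= $1,900 − $390) moves to coinsurance.
15% of $1,510 = $226.50 falls to the patient.
So the patient owes $390 + $226.50 = $616.50 before any cap.
Year-to-date out-of-pocket becomes $360 + $616.50 = $976.50, still under the $3,250 maximum, so no cap applies.

$616.50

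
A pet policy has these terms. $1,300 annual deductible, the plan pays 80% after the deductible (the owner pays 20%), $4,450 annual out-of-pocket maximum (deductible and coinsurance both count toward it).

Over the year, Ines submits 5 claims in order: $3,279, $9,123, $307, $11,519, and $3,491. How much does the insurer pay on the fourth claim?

#1 ($3,279): $1,300 finishes the deductible; $1,979 goes to coinsurance; owner's 20% is $395.80. Owner pays $1,695.80; OOP now $1,695.80. Plan pays $3,279 − $1,695.80 = $1,583.20.
#2 ($9,123): deductible already satisfied, so owner's share is 20% × $9,123 = $1,824.60. Owner owes $1,824.60 (running OOP $3,520.40). Insurer: $9,123 − $1,824.60 = $7,298.40.
#3 ($307): deductible met; 20% of $307 = $61.40. Owner pays $61.40; OOP now $3,581.80. Insurer: $307 − $61.40 = $245.60.
#4 ($11,519): deductible met; 20% of $11,519 = $2,303.80. OOP would hit $5,885.60 > $4,450, so the cap limits the owner to $4,450 − $3,581.80 = $868.20. Insurer: $11,519 − $868.20 = $10,650.80.

$10,650.80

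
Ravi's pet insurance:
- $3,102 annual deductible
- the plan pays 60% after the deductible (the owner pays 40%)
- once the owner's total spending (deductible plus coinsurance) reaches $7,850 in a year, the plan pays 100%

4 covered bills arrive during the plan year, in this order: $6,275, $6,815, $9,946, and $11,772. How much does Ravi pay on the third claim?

$752.80

#1 ($6,275): deductible takes $3,102, $3,173 remains; coinsurance $3,173 × 40% = $1,269.20. Owner pays $4,371.20; OOP now $4,371.20.
#2 ($6,815): deductible already satisfied, so owner's share is 40% × $6,815 = $2,726. Owner owes $2,726 (running OOP $7,097.20).
#3 ($9,946): 40% coinsurance on $9,946 = $3,978.40. Adding that to $7,097.20 gives $11,075.60, past the $7,850 cap; owner pays only $7,850 − $7,097.20 = $752.80.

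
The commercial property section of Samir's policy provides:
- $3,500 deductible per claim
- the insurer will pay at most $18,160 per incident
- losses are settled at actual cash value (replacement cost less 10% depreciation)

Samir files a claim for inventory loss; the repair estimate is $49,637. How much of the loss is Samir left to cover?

Depreciate 10%: the covered value is $49,637 × 0.9 = $44,673.30.
After the deductible, $44,673.30 − $3,500 = $41,173.30 remains.
Since $41,173.30 > $18,160, the payout is capped at $18,160.
The business bears the rest of the original loss: $49,637 − $18,160 = $31,477.

$31,477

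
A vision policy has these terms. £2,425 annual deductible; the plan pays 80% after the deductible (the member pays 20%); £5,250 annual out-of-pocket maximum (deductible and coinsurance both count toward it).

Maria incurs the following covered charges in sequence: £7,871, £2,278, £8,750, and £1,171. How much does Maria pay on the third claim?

#1 (£7,871): £2,425 to deductible, leaving £5,446; coinsurance £5,446 × 20% = £1,089.20. Member pays £3,514.20; OOP now £3,514.20.
#2 (£2,278): 20% coinsurance on £2,278 = £455.60. Member pays £455.60; OOP now £3,969.80.
#3 (£8,750): deductible already satisfied, so member's share is 20% × £8,750 = £1,750. Adding that to £3,969.80 gives £5,719.80, past the £5,250 cap; member pays only £5,250 − £3,969.80 = £1,280.20.

£1,280.20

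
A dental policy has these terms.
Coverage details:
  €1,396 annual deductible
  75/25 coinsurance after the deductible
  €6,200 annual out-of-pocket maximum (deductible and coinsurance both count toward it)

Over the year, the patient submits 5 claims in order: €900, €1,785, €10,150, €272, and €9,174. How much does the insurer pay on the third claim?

Claim 1 (€900): entire amount goes to the deductible. Patient pays €900; OOP now €900. Insurer: €900 − €900 = €0.
Claim 2 (€1,785): deductible takes €496, €1,289 remains; patient's 25% is €322.25. Patient pays €818.25; OOP now €1,718.25. Insurer: €1,785 − €818.25 = €966.75.
Claim 3 (€10,150): deductible already satisfied, so patient's share is 25% × €10,150 = €2,537.50. Patient owes €2,537.50 (running OOP €4,255.75). Insurer: €10,150 − €2,537.50 = €7,612.50.

€7,612.50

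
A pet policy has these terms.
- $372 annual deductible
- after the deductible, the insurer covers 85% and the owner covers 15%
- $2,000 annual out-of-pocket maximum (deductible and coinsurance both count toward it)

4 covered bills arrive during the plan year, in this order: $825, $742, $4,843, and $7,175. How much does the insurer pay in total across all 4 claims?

$11,585

Claim 1 ($825): $372 to deductible, leaving $453; owner's 15% is $67.95. Owner owes $439.95 (running OOP $439.95). Insurer: $825 − $439.95 = $385.05.
Claim 2 ($742): 15% coinsurance on $742 = $111.30. Cost to owner: $111.30. OOP to date $551.25. Plan pays $742 − $111.30 = $630.70.
Claim 3 ($4,843): 15% coinsurance on $4,843 = $726.45. Owner pays $726.45; OOP now $1,277.70. Plan pays $4,843 − $726.45 = $4,116.55.
Claim 4 ($7,175): deductible met; 15% of $7,175 = $1,076.25. That would push OOP to $2,353.95, over the $2,000 cap, so owner pays $2,000 − $1,277.70 = $722.30. Plan pays $7,175 − $722.30 = $6,452.70.
Insurer total = bills − owner's total = $13,585 − $2,000 = $11,585.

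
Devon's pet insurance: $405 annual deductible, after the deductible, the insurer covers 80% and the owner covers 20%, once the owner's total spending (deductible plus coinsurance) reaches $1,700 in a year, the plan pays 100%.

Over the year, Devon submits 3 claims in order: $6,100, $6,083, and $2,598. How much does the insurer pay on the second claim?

$5,927

Claim 1 ($6,100): $405 to deductible, leaving $5,695; owner's 20% is $1,139. Cost to owner: $1,544. OOP to date $1,544. Insurer: $6,100 − $1,544 = $4,556.
Claim 2 ($6,083): deductible already satisfied, so owner's share is 20% × $6,083 = $1,216.60. That would push OOP to $2,760.60, over the $1,700 cap, so owner pays $1,700 − $1,544 = $156. Insurer: $6,083 − $156 = $5,927.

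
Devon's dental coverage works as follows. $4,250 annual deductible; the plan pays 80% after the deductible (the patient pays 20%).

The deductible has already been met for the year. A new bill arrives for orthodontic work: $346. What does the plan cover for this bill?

The deductible is already satisfied, so the full bill goes to coinsurance.
Coinsurance: $346 × 20% = $69.20.
The insurer covers the remainder: $346 − $69.20 = $276.80.

$276.80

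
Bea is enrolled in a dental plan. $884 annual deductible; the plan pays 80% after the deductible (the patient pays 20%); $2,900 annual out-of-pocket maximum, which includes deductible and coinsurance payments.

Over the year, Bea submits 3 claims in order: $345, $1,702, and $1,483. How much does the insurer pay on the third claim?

$1,186.40

Claim 1 — $345: all of it applies to the deductible. Patient owes $345 (running OOP $345). Insurer: $345 − $345 = $0.
Claim 2 — $1,702: deductible takes $539, $1,163 remains; coinsurance $1,163 × 20% = $232.60. Patient pays $771.60; OOP now $1,116.60. Insurer: $1,702 − $771.60 = $930.40.
Claim 3 — $1,483: deductible met; 20% of $1,483 = $296.60. Patient owes $296.60 (running OOP $1,413.20). Plan pays $1,483 − $296.60 = $1,186.40.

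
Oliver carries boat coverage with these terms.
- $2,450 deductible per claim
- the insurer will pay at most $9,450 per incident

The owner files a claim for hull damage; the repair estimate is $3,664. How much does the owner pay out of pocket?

After the deductible, $3,664 − $2,450 = $1,214 remains.
That's under the $9,450 cap, so the insurer reimburses the full $1,214.
Out of pocket: $3,664 − $1,214 = $2,450.

$2,450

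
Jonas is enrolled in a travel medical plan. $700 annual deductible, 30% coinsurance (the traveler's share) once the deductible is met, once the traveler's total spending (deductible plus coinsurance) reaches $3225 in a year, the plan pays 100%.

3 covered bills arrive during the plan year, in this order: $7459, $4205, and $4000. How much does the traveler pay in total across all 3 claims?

$3225

Bill 1, $7459: $700 finishes the deductible; $6759 goes to coinsurance; traveler's 30% is $2027.70. Traveler pays $2727.70; OOP now $2727.70.
Bill 2, $4205: 30% coinsurance on $4205 = $1261.50. Adding that to $2727.70 gives $3989.20, past the $3225 cap; traveler pays only $3225 − $2727.70 = $497.30.
Bill 3, $4000: 30% coinsurance on $4000 = $1200. OOP would hit $4425 > $3225, so the cap limits the traveler to $3225 − $3225 = $0.
Summing the traveler's payments: $2727.70 + $497.30 + $0 = $3225.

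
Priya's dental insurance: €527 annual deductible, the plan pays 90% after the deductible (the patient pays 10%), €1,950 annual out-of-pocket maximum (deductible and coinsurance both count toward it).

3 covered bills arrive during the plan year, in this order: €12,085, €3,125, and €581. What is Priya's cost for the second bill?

Claim 1 — €12,085: €527 finishes the deductible; €11,558 goes to coinsurance; patient's 10% is €1,155.80. Patient owes €1,682.80 (running OOP €1,682.80).
Claim 2 — €3,125: 10% coinsurance on €3,125 = €312.50. OOP would hit €1,995.30 > €1,950, so the cap limits the patient to €1,950 − €1,682.80 = €267.20.

€267.20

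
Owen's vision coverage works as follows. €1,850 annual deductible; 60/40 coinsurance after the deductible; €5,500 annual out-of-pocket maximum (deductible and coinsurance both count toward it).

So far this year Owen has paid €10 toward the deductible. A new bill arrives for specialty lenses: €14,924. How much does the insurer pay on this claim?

Remaining deductible: €1,850 − €10 = €1,840.
That leaves €14,924 − €1,840 = €13,084 for coinsurance.
Member's 40% share of €13,084 is €5,233.60.
That puts the member's cost at €1,840 + €5,233.60 = €7,073.60 before any cap.
Year-to-date out-of-pocket would reach €10 + €7,073.60 = €7,083.60, above the €5,500 maximum, so the member pays only €5,500 − €10 = €5,490.
Insurer pays the balance: €14,924 − €5,490 = €9,434.

€9,434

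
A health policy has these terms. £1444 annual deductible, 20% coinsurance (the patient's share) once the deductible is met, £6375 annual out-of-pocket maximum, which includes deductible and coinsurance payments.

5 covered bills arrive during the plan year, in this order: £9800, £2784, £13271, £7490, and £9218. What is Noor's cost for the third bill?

£2654.20

Bill 1, £9800: £1444 to deductible, leaving £8356; coinsurance £8356 × 20% = £1671.20. Patient owes £3115.20 (running OOP £3115.20).
Bill 2, £2784: 20% coinsurance on £2784 = £556.80. Cost to patient: £556.80. OOP to date £3672.
Bill 3, £13271: deductible already satisfied, so patient's share is 20% × £13271 = £2654.20. Patient pays £2654.20; OOP now £6326.20.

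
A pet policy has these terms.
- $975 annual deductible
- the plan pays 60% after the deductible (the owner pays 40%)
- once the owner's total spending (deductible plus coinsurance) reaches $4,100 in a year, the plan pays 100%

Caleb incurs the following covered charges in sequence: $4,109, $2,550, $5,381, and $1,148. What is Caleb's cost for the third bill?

$851.40

Bill 1, $4,109: deductible takes $975, $3,134 remains; owner's 40% is $1,253.60. Owner pays $2,228.60; OOP now $2,228.60.
Bill 2, $2,550: deductible already satisfied, so owner's share is 40% × $2,550 = $1,020. Owner pays $1,020; OOP now $3,248.60.
Bill 3, $5,381: deductible met; 40% of $5,381 = $2,152.40. Adding that to $3,248.60 gives $5,401, past the $4,100 cap; owner pays only $4,100 − $3,248.60 = $851.40.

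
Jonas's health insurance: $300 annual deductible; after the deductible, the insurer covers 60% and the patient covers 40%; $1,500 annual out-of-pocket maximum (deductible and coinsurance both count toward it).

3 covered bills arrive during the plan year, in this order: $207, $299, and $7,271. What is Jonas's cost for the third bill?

Bill 1, $207: fully absorbed by the deductible. Patient owes $207 (running OOP $207).
Bill 2, $299: $93 finishes the deductible; $206 goes to coinsurance; coinsurance $206 × 40% = $82.40. Patient pays $175.40; OOP now $382.40.
Bill 3, $7,271: deductible met; 40% of $7,271 = $2,908.40. Adding that to $382.40 gives $3,290.80, past the $1,500 cap; patient pays only $1,500 − $382.40 = $1,117.60.

$1,117.60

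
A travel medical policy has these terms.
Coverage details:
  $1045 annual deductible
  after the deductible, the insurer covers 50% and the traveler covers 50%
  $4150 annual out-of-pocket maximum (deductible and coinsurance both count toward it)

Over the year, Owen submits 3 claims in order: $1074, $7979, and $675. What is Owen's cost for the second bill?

#1 ($1074): deductible takes $1045, $29 remains; traveler's 50% is $14.50. Cost to traveler: $1059.50. OOP to date $1059.50.
#2 ($7979): 50% coinsurance on $7979 = $3989.50. Adding that to $1059.50 gives $5049, past the $4150 cap; traveler pays only $4150 − $1059.50 = $3090.50.

$3090.50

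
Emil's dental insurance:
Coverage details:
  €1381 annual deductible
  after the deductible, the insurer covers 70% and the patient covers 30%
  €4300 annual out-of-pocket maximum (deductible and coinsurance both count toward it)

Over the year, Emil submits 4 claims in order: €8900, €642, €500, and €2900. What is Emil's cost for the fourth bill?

Claim 1 (€8900): €1381 to deductible, leaving €7519; coinsurance €7519 × 30% = €2255.70. Patient pays €3636.70; OOP now €3636.70.
Claim 2 (€642): deductible met; 30% of €642 = €192.60. Patient owes €192.60 (running OOP €3829.30).
Claim 3 (€500): deductible already satisfied, so patient's share is 30% × €500 = €150. Cost to patient: €150. OOP to date €3979.30.
Claim 4 (€2900): 30% coinsurance on €2900 = €870. OOP would hit €4849.30 > €4300, so the cap limits the patient to €4300 − €3979.30 = €320.70.

€320.70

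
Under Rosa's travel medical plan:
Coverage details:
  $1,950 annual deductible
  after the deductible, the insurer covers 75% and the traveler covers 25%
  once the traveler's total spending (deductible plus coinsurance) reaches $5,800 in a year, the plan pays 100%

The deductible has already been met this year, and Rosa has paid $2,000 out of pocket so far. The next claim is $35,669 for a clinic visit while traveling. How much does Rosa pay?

$3,800

With the deductible met, the entire $35,669 is subject to coinsurance.
Coinsurance: $35,669 × 25% = $8,917.25.
Adding $8,917.25 to the $2,000 already spent would give $10,917.25, which exceeds the $5,800 cap; the traveler pays just $5,800 − $2,000 = $3,800.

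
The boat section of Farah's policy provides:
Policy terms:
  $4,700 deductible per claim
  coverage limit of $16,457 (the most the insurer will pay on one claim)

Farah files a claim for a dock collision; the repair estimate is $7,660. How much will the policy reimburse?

After the deductible, $7,660 − $4,700 = $2,960 remains.
$2,960 is within the $16,457 limit, so the insurer pays $2,960.

$2,960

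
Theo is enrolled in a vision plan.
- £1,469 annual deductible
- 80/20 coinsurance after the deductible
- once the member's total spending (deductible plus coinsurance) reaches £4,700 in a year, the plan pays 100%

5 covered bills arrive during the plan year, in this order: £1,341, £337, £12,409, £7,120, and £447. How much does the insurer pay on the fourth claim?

Claim 1 (£1,341): all of it applies to the deductible. Member owes £1,341 (running OOP £1,341). Insurer: £1,341 − £1,341 = £0.
Claim 2 (£337): £128 to deductible, leaving £209; coinsurance £209 × 20% = £41.80. Member pays £169.80; OOP now £1,510.80. Plan pays £337 − £169.80 = £167.20.
Claim 3 (£12,409): 20% coinsurance on £12,409 = £2,481.80. Cost to member: £2,481.80. OOP to date £3,992.60. Insurer: £12,409 − £2,481.80 = £9,927.20.
Claim 4 (£7,120): deductible met; 20% of £7,120 = £1,424. Adding that to £3,992.60 gives £5,416.60, past the £4,700 cap; member pays only £4,700 − £3,992.60 = £707.40. Insurer: £7,120 − £707.40 = £6,412.60.

£6,412.60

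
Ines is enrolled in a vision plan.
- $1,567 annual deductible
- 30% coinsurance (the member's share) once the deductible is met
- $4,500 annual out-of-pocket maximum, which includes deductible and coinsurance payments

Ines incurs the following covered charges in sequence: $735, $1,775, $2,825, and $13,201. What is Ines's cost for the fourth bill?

Claim 1 ($735): fully absorbed by the deductible. Member owes $735 (running OOP $735).
Claim 2 ($1,775): $832 to deductible, leaving $943; coinsurance $943 × 30% = $282.90. Member pays $1,114.90; OOP now $1,849.90.
Claim 3 ($2,825): deductible met; 30% of $2,825 = $847.50. Member owes $847.50 (running OOP $2,697.40).
Claim 4 ($13,201): deductible already satisfied, so member's share is 30% × $13,201 = $3,960.30. That would push OOP to $6,657.70, over the $4,500 cap, so member pays $4,500 − $2,697.40 = $1,802.60.

$1,802.60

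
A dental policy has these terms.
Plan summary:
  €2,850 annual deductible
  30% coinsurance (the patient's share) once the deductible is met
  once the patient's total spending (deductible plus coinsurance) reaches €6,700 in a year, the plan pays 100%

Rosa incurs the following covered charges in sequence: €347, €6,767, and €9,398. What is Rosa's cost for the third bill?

€2,570.80

Claim 1 (€347): entire amount goes to the deductible. Cost to patient: €347. OOP to date €347.
Claim 2 (€6,767): deductible takes €2,503, €4,264 remains; patient's 30% is €1,279.20. Patient owes €3,782.20 (running OOP €4,129.20).
Claim 3 (€9,398): deductible met; 30% of €9,398 = €2,819.40. That would push OOP to €6,948.60, over the €6,700 cap, so patient pays €6,700 − €4,129.20 = €2,570.80.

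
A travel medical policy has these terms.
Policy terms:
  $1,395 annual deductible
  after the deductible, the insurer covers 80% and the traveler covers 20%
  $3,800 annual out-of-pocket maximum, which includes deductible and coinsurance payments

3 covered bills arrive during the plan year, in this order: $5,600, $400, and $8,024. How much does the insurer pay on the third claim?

Bill 1, $5,600: $1,395 to deductible, leaving $4,205; traveler's 20% is $841. Traveler pays $2,236; OOP now $2,236. Plan pays $5,600 − $2,236 = $3,364.
Bill 2, $400: deductible met; 20% of $400 = $80. Traveler pays $80; OOP now $2,316. Insurer: $400 − $80 = $320.
Bill 3, $8,024: 20% coinsurance on $8,024 = $1,604.80. That would push OOP to $3,920.80, over the $3,800 cap, so traveler pays $3,800 − $2,316 = $1,484. Insurer: $8,024 − $1,484 = $6,540.

$6,540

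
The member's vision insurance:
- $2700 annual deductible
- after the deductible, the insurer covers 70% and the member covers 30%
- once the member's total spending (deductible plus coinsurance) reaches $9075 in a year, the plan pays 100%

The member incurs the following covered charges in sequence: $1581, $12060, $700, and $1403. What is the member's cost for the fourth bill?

$420.90

Claim 1 — $1581: fully absorbed by the deductible. Cost to member: $1581. OOP to date $1581.
Claim 2 — $12060: $1119 finishes the deductible; $10941 goes to coinsurance; member's 30% is $3282.30. Cost to member: $4401.30. OOP to date $5982.30.
Claim 3 — $700: deductible met; 30% of $700 = $210. Member pays $210; OOP now $6192.30.
Claim 4 — $1403: 30% coinsurance on $1403 = $420.90. Member owes $420.90 (running OOP $6613.20).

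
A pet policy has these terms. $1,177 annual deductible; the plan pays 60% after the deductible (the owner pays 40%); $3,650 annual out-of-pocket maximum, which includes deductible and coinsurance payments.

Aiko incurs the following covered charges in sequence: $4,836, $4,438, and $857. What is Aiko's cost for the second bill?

#1 ($4,836): $1,177 to deductible, leaving $3,659; coinsurance $3,659 × 40% = $1,463.60. Owner owes $2,640.60 (running OOP $2,640.60).
#2 ($4,438): deductible met; 40% of $4,438 = $1,775.20. That would push OOP to $4,415.80, over the $3,650 cap, so owner pays $3,650 − $2,640.60 = $1,009.40.

$1,009.40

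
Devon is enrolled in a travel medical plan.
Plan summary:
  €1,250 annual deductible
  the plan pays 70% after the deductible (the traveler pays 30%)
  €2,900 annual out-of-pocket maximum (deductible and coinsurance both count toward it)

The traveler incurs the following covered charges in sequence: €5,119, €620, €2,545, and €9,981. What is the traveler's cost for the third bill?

€303.30

Claim 1 (€5,119): deductible takes €1,250, €3,869 remains; traveler's 30% is €1,160.70. Traveler owes €2,410.70 (running OOP €2,410.70).
Claim 2 (€620): 30% coinsurance on €620 = €186. Traveler owes €186 (running OOP €2,596.70).
Claim 3 (€2,545): deductible met; 30% of €2,545 = €763.50. Adding that to €2,596.70 gives €3,360.20, past the €2,900 cap; traveler pays only €2,900 − €2,596.70 = €303.30.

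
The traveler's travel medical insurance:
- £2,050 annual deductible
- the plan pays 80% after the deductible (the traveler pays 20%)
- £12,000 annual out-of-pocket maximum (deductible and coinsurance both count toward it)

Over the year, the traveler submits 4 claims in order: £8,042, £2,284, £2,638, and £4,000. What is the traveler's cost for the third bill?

Claim 1 (£8,042): £2,050 finishes the deductible; £5,992 goes to coinsurance; traveler's 20% is £1,198.40. Cost to traveler: £3,248.40. OOP to date £3,248.40.
Claim 2 (£2,284): deductible already satisfied, so traveler's share is 20% × £2,284 = £456.80. Cost to traveler: £456.80. OOP to date £3,705.20.
Claim 3 (£2,638): 20% coinsurance on £2,638 = £527.60. Traveler owes £527.60 (running OOP £4,232.80).

£527.60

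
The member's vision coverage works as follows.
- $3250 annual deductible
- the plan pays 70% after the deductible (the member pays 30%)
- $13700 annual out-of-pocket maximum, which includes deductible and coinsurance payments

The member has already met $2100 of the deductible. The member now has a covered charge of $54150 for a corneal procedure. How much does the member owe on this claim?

$2100 of the $3250 deductible is already met, leaving $1150.
That leaves $54150 − $1150 = $53000 for coinsurance.
Member's 30% share of $53000 is $15900.
So the member owes $1150 + $15900 = $17050 before any cap.
Year-to-date out-of-pocket would reach $2100 + $17050 = $19150, above the $13700 maximum, so the member pays only $13700 − $2100 = $11600.

$11600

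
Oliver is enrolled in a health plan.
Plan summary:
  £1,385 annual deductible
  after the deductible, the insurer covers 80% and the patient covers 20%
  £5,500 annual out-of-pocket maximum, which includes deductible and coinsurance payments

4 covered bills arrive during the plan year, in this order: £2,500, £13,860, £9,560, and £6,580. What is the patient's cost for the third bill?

£1,120

Claim 1 (£2,500): deductible takes £1,385, £1,115 remains; 20% of £1,115 = £223. Cost to patient: £1,608. OOP to date £1,608.
Claim 2 (£13,860): deductible met; 20% of £13,860 = £2,772. Cost to patient: £2,772. OOP to date £4,380.
Claim 3 (£9,560): 20% coinsurance on £9,560 = £1,912. That would push OOP to £6,292, over the £5,500 cap, so patient pays £5,500 − £4,380 = £1,120.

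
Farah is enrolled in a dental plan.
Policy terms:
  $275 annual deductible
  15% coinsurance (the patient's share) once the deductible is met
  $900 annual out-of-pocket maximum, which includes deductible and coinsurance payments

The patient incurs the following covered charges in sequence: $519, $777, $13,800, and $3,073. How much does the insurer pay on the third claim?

$13,328.15

Claim 1 — $519: $275 finishes the deductible; $244 goes to coinsurance; coinsurance $244 × 15% = $36.60. Patient owes $311.60 (running OOP $311.60). Insurer: $519 − $311.60 = $207.40.
Claim 2 — $777: 15% coinsurance on $777 = $116.55. Patient pays $116.55; OOP now $428.15. Plan pays $777 − $116.55 = $660.45.
Claim 3 — $13,800: deductible met; 15% of $13,800 = $2,070. Adding that to $428.15 gives $2,498.15, past the $900 cap; patient pays only $900 − $428.15 = $471.85. Insurer: $13,800 − $471.85 = $13,328.15.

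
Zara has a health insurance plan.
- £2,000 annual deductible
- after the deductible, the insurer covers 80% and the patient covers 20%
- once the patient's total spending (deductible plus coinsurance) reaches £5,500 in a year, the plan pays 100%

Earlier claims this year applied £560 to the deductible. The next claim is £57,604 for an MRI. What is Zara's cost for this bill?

Deductible still to meet: £2,000 − £560 = £1,440.
After the £1,440 deductible portion, £57,604 − £1,440 = £56,164 is subject to coinsurance.
20% of £56,164 = £11,232.80 falls to the patient.
Patient responsibility before any cap: £1,440 + £11,232.80 = £12,672.80.
Year-to-date out-of-pocket would reach £560 + £12,672.80 = £13,232.80, above the £5,500 maximum, so the patient pays only £5,500 − £560 = £4,940.

£4,940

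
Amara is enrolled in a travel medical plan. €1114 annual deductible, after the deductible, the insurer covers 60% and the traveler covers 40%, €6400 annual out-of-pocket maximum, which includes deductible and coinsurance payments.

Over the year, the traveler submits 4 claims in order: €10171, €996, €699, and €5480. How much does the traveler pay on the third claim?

#1 (€10171): €1114 finishes the deductible; €9057 goes to coinsurance; traveler's 40% is €3622.80. Traveler pays €4736.80; OOP now €4736.80.
#2 (€996): 40% coinsurance on €996 = €398.40. Cost to traveler: €398.40. OOP to date €5135.20.
#3 (€699): deductible already satisfied, so traveler's share is 40% × €699 = €279.60. Traveler pays €279.60; OOP now €5414.80.

€279.60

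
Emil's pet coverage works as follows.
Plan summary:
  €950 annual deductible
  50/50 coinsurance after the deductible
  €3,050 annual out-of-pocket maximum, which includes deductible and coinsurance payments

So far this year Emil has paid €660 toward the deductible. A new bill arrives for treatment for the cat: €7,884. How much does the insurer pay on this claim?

€660 of the €950 deductible is already met, leaving €290.
The remaining €7,594 (= €7,884 − €290) moves to coinsurance.
Coinsurance: €7,594 × 50% = €3,797.
Owner responsibility before any cap: €290 + €3,797 = €4,087.
Adding €4,087 to the €660 already spent would give €4,747, which exceeds the €3,050 cap; the owner pays just €3,050 − €660 = €2,390.
The insurer covers the remainder: €7,884 − €2,390 = €5,494.

€5,494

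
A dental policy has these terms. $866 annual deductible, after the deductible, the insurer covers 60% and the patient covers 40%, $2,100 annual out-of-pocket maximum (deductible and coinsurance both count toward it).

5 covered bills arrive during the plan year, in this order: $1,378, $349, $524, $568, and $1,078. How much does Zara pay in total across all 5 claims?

$2,078.40

Bill 1, $1,378: deductible takes $866, $512 remains; coinsurance $512 × 40% = $204.80. Cost to patient: $1,070.80. OOP to date $1,070.80.
Bill 2, $349: deductible met; 40% of $349 = $139.60. Patient owes $139.60 (running OOP $1,210.40).
Bill 3, $524: deductible met; 40% of $524 = $209.60. Patient owes $209.60 (running OOP $1,420).
Bill 4, $568: 40% coinsurance on $568 = $227.20. Patient pays $227.20; OOP now $1,647.20.
Bill 5, $1,078: deductible already satisfied, so patient's share is 40% × $1,078 = $431.20. Patient owes $431.20 (running OOP $2,078.40).
Summing the patient's payments: $1,070.80 + $139.60 + $209.60 + $227.20 + $431.20 = $2,078.40.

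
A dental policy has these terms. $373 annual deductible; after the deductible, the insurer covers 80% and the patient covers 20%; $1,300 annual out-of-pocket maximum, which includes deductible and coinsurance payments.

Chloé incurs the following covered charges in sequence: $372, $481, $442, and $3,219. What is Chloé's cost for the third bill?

$88.40

#1 ($372): all of it applies to the deductible. Patient owes $372 (running OOP $372).
#2 ($481): $1 to deductible, leaving $480; coinsurance $480 × 20% = $96. Patient owes $97 (running OOP $469).
#3 ($442): 20% coinsurance on $442 = $88.40. Patient pays $88.40; OOP now $557.40.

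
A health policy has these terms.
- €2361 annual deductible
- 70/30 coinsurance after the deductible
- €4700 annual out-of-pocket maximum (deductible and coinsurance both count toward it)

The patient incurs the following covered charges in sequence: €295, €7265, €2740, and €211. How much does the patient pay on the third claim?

€779.30

Claim 1 — €295: fully absorbed by the deductible. Patient owes €295 (running OOP €295).
Claim 2 — €7265: €2066 finishes the deductible; €5199 goes to coinsurance; patient's 30% is €1559.70. Cost to patient: €3625.70. OOP to date €3920.70.
Claim 3 — €2740: deductible met; 30% of €2740 = €822. OOP would hit €4742.70 > €4700, so the cap limits the patient to €4700 − €3920.70 = €779.30.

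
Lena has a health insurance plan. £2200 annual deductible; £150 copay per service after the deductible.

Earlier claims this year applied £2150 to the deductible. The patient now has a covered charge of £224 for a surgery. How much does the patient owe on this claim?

Remaining deductible: £2200 − £2150 = £50.
The remaining £174 (= £224 − £50) moves to the copay.
Copay on this service: £150.
Patient responsibility: £50 + £150 = £200.

£200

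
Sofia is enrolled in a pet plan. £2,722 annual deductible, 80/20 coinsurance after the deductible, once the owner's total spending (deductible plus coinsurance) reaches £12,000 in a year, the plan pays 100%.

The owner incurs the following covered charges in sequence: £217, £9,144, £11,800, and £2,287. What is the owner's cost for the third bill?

Claim 1 (£217): fully absorbed by the deductible. Cost to owner: £217. OOP to date £217.
Claim 2 (£9,144): £2,505 finishes the deductible; £6,639 goes to coinsurance; coinsurance £6,639 × 20% = £1,327.80. Owner pays £3,832.80; OOP now £4,049.80.
Claim 3 (£11,800): deductible met; 20% of £11,800 = £2,360. Owner owes £2,360 (running OOP £6,409.80).

£2,360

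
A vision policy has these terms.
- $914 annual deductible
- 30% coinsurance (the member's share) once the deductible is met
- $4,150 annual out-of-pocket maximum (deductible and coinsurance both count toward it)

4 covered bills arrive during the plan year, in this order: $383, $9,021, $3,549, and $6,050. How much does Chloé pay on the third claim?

Claim 1 ($383): fully absorbed by the deductible. Member owes $383 (running OOP $383).
Claim 2 ($9,021): $531 to deductible, leaving $8,490; 30% of $8,490 = $2,547. Cost to member: $3,078. OOP to date $3,461.
Claim 3 ($3,549): deductible met; 30% of $3,549 = $1,064.70. OOP would hit $4,525.70 > $4,150, so the cap limits the member to $4,150 − $3,461 = $689.

$689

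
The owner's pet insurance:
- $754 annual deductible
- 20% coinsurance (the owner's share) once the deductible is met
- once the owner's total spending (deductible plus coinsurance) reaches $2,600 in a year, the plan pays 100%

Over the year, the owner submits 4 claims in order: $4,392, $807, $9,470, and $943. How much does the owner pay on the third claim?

Claim 1 — $4,392: $754 to deductible, leaving $3,638; 20% of $3,638 = $727.60. Owner owes $1,481.60 (running OOP $1,481.60).
Claim 2 — $807: deductible already satisfied, so owner's share is 20% × $807 = $161.40. Owner owes $161.40 (running OOP $1,643).
Claim 3 — $9,470: deductible already satisfied, so owner's share is 20% × $9,470 = $1,894. Adding that to $1,643 gives $3,537, past the $2,600 cap; owner pays only $2,600 − $1,643 = $957.

$957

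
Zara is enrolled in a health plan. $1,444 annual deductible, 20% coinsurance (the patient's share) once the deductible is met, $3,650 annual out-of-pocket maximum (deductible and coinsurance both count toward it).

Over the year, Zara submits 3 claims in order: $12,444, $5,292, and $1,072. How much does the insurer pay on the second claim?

Claim 1 ($12,444): $1,444 finishes the deductible; $11,000 goes to coinsurance; coinsurance $11,000 × 20% = $2,200. Patient owes $3,644 (running OOP $3,644). Plan pays $12,444 − $3,644 = $8,800.
Claim 2 ($5,292): deductible already satisfied, so patient's share is 20% × $5,292 = $1,058.40. OOP would hit $4,702.40 > $3,650, so the cap limits the patient to $3,650 − $3,644 = $6. Insurer: $5,292 − $6 = $5,286.

$5,286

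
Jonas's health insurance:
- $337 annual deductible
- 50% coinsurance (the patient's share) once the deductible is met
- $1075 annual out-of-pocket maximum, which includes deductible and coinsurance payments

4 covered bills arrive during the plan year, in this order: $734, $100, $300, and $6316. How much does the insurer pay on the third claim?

$150

#1 ($734): $337 to deductible, leaving $397; coinsurance $397 × 50% = $198.50. Patient owes $535.50 (running OOP $535.50). Plan pays $734 − $535.50 = $198.50.
#2 ($100): 50% coinsurance on $100 = $50. Patient owes $50 (running OOP $585.50). Plan pays $100 − $50 = $50.
#3 ($300): deductible already satisfied, so patient's share is 50% × $300 = $150. Patient pays $150; OOP now $735.50. Plan pays $300 − $150 = $150.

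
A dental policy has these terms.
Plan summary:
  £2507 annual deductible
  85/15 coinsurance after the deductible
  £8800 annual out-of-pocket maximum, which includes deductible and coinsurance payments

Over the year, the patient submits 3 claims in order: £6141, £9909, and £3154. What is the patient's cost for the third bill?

#1 (£6141): deductible takes £2507, £3634 remains; 15% of £3634 = £545.10. Patient pays £3052.10; OOP now £3052.10.
#2 (£9909): deductible met; 15% of £9909 = £1486.35. Patient owes £1486.35 (running OOP £4538.45).
#3 (£3154): deductible met; 15% of £3154 = £473.10. Cost to patient: £473.10. OOP to date £5011.55.

£473.10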